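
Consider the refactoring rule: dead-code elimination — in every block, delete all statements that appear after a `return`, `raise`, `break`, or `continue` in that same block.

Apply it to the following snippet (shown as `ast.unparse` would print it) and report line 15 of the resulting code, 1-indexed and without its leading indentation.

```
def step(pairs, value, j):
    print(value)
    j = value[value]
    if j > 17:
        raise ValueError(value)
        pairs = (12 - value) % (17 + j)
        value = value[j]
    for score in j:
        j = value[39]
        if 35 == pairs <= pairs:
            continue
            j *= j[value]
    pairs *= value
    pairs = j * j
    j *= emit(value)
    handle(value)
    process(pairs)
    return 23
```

return 23

Transformed code:
def step(pairs, value, j):
    print(value)
    j = value[value]
    if j > 17:
        raise ValueError(value)
    for score in j:
        j = value[39]
        if 35 == pairs <= pairs:
            continue
    pairs *= value
    pairs = j * j
    j *= emit(value)
    handle(value)
    process(pairs)
    return 23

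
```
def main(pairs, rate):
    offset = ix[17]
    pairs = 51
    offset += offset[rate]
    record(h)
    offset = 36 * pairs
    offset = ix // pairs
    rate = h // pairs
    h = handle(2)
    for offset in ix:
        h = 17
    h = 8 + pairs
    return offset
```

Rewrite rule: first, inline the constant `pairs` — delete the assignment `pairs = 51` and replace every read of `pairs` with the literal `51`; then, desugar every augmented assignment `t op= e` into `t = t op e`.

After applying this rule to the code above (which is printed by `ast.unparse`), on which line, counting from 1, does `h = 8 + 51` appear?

Transformed code:
def main(pairs, rate):
    offset = ix[17]
    offset = offset + offset[rate]
    record(h)
    offset = 36 * 51
    offset = ix // 51
    rate = h // 51
    h = handle(2)
    for offset in ix:
        h = 17
    h = 8 + 51
    return offset

11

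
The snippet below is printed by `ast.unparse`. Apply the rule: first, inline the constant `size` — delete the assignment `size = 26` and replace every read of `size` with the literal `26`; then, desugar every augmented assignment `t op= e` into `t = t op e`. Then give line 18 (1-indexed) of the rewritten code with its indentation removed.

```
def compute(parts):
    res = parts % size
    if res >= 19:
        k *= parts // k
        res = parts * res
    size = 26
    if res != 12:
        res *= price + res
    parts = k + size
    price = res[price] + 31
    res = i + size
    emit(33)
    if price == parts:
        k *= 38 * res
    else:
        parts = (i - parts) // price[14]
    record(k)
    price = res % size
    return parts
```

return parts

Transformed code:
def compute(parts):
    res = parts % 26
    if res >= 19:
        k = k * (parts // k)
        res = parts * res
    if res != 12:
        res = res * (price + res)
    parts = k + 26
    price = res[price] + 31
    res = i + 26
    emit(33)
    if price == parts:
        k = k * (38 * res)
    else:
        parts = (i - parts) // price[14]
    record(k)
    price = res % 26
    return parts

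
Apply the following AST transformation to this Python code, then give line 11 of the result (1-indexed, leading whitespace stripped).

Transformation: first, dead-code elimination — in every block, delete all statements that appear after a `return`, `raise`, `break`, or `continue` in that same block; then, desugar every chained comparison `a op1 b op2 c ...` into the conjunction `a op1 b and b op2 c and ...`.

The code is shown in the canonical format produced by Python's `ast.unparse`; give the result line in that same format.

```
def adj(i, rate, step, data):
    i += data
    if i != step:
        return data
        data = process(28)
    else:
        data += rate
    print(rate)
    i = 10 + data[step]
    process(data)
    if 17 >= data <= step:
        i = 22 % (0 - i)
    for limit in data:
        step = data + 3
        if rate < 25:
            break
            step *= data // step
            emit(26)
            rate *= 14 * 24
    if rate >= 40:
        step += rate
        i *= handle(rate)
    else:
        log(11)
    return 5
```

Transformed code:
def adj(i, rate, step, data):
    i += data
    if i != step:
        return data
    else:
        data += rate
    print(rate)
    i = 10 + data[step]
    process(data)
    if 17 >= data and data <= step:
        i = 22 % (0 - i)
    for limit in data:
        step = data + 3
        if rate < 25:
            break
    if rate >= 40:
        step += rate
        i *= handle(rate)
    else:
        log(11)
    return 5

i = 22 % (0 - i)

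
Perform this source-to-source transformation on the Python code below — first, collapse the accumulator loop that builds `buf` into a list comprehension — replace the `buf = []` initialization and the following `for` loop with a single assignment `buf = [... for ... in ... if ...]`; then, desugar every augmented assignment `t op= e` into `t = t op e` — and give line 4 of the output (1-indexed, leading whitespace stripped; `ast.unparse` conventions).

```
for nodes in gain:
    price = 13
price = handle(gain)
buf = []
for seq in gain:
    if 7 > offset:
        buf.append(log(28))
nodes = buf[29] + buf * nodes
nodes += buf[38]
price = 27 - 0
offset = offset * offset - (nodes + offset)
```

Transformed code:
for nodes in gain:
    price = 13
price = handle(gain)
buf = [log(28) for seq in gain if 7 > offset]
nodes = buf[29] + buf * nodes
nodes = nodes + buf[38]
price = 27 - 0
offset = offset * offset - (nodes + offset)

buf = [log(28) for seq in gain if 7 > offset]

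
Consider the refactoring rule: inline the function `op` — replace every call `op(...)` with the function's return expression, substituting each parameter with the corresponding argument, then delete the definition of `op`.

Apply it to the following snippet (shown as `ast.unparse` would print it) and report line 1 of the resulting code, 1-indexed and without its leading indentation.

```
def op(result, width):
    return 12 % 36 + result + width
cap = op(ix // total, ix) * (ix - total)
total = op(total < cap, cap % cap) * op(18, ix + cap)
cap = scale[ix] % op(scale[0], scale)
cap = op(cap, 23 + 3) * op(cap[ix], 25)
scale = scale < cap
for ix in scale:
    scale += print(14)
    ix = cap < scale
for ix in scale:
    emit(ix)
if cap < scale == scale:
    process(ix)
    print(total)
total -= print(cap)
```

Transformed code:
cap = (12 % 36 + ix // total + ix) * (ix - total)
total = (12 % 36 + (total < cap) + cap % cap) * (12 % 36 + 18 + (ix + cap))
cap = scale[ix] % (12 % 36 + scale[0] + scale)
cap = (12 % 36 + cap + (23 + 3)) * (12 % 36 + cap[ix] + 25)
scale = scale < cap
for ix in scale:
    scale += print(14)
    ix = cap < scale
for ix in scale:
    emit(ix)
if cap < scale == scale:
    process(ix)
    print(total)
total -= print(cap)

cap = (12 % 36 + ix // total + ix) * (ix - total)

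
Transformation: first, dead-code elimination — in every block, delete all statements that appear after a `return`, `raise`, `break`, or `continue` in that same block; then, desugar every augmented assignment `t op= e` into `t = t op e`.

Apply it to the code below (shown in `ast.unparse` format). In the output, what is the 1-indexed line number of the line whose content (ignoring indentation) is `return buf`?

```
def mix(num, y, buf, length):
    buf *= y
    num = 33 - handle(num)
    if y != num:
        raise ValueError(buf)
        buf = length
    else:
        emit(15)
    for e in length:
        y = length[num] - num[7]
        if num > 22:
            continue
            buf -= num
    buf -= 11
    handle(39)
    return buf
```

14

Transformed code:
def mix(num, y, buf, length):
    buf = buf * y
    num = 33 - handle(num)
    if y != num:
        raise ValueError(buf)
    else:
        emit(15)
    for e in length:
        y = length[num] - num[7]
        if num > 22:
            continue
    buf = buf - 11
    handle(39)
    return buf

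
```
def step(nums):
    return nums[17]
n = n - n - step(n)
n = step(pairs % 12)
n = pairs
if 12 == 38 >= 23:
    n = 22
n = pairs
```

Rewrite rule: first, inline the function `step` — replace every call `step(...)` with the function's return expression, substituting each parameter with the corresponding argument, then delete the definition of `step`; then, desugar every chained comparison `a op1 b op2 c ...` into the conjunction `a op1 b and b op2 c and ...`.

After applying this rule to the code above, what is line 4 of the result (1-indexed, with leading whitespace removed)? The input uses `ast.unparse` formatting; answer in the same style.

Transformed code:
n = n - n - n[17]
n = (pairs % 12)[17]
n = pairs
if 12 == 38 and 38 >= 23:
    n = 22
n = pairs

if 12 == 38 and 38 >= 23:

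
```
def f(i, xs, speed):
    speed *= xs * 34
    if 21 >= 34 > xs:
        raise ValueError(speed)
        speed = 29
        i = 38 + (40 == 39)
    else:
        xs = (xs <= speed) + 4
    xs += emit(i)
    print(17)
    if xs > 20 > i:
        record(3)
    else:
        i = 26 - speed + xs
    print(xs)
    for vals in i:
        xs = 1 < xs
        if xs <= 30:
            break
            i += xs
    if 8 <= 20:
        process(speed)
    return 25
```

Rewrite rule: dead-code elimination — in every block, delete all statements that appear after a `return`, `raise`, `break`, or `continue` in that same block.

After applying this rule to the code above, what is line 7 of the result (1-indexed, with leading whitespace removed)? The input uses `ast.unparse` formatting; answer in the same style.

xs += emit(i)

Transformed code:
def f(i, xs, speed):
    speed *= xs * 34
    if 21 >= 34 > xs:
        raise ValueError(speed)
    else:
        xs = (xs <= speed) + 4
    xs += emit(i)
    print(17)
    if xs > 20 > i:
        record(3)
    else:
        i = 26 - speed + xs
    print(xs)
    for vals in i:
        xs = 1 < xs
        if xs <= 30:
            break
    if 8 <= 20:
        process(speed)
    return 25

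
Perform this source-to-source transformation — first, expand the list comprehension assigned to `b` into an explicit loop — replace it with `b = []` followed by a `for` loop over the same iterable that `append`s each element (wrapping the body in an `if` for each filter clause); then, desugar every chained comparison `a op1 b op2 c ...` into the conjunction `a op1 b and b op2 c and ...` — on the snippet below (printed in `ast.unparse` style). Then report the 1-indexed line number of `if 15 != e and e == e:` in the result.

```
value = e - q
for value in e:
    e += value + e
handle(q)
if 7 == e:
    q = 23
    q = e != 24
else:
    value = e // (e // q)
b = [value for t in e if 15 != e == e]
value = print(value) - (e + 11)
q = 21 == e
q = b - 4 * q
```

Transformed code:
value = e - q
for value in e:
    e += value + e
handle(q)
if 7 == e:
    q = 23
    q = e != 24
else:
    value = e // (e // q)
b = []
for t in e:
    if 15 != e and e == e:
        b.append(value)
value = print(value) - (e + 11)
q = 21 == e
q = b - 4 * q

12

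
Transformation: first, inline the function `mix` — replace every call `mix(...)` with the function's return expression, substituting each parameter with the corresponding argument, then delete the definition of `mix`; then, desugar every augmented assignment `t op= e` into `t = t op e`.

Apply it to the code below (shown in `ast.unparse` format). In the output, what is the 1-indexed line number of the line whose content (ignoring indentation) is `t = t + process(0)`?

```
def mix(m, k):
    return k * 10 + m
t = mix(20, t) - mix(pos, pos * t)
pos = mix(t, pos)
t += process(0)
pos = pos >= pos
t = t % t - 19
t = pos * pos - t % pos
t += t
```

3

Transformed code:
t = t * 10 + 20 - (pos * t * 10 + pos)
pos = pos * 10 + t
t = t + process(0)
pos = pos >= pos
t = t % t - 19
t = pos * pos - t % pos
t = t + t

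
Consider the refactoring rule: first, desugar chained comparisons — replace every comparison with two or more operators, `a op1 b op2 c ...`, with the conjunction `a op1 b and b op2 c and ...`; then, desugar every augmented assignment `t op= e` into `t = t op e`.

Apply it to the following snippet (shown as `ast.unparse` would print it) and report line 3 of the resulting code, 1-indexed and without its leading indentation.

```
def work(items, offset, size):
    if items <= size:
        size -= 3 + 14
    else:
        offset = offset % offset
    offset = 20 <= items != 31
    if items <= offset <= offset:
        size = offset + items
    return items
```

size = size - (3 + 14)

Transformed code:
def work(items, offset, size):
    if items <= size:
        size = size - (3 + 14)
    else:
        offset = offset % offset
    offset = 20 <= items and items != 31
    if items <= offset and offset <= offset:
        size = offset + items
    return items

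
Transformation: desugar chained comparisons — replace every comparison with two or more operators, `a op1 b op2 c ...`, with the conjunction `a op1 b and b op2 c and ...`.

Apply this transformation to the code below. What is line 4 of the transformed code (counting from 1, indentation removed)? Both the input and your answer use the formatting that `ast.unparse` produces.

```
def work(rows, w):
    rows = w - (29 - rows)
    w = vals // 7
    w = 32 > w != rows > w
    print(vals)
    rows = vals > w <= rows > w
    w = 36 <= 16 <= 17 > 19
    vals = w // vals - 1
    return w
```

w = 32 > w and w != rows and (rows > w)

Transformed code:
def work(rows, w):
    rows = w - (29 - rows)
    w = vals // 7
    w = 32 > w and w != rows and (rows > w)
    print(vals)
    rows = vals > w and w <= rows and (rows > w)
    w = 36 <= 16 and 16 <= 17 and (17 > 19)
    vals = w // vals - 1
    return w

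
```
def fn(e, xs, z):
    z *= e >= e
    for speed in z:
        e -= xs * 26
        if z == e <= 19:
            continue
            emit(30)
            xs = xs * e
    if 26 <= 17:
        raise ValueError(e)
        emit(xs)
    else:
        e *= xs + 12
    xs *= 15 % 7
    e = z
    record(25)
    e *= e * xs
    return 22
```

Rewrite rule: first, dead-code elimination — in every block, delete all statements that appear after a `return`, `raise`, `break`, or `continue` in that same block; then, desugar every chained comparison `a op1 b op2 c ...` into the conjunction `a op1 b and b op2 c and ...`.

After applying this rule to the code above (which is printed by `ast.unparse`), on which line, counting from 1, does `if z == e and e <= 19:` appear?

5

Transformed code:
def fn(e, xs, z):
    z *= e >= e
    for speed in z:
        e -= xs * 26
        if z == e and e <= 19:
            continue
    if 26 <= 17:
        raise ValueError(e)
    else:
        e *= xs + 12
    xs *= 15 % 7
    e = z
    record(25)
    e *= e * xs
    return 22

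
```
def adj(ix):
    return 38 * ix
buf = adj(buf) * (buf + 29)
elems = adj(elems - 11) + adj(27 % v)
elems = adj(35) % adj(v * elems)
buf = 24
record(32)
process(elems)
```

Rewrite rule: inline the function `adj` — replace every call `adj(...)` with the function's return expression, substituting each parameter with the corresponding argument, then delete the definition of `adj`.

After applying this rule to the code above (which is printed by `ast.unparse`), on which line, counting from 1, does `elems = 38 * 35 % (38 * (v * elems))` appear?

3

Transformed code:
buf = 38 * buf * (buf + 29)
elems = 38 * (elems - 11) + 38 * (27 % v)
elems = 38 * 35 % (38 * (v * elems))
buf = 24
record(32)
process(elems)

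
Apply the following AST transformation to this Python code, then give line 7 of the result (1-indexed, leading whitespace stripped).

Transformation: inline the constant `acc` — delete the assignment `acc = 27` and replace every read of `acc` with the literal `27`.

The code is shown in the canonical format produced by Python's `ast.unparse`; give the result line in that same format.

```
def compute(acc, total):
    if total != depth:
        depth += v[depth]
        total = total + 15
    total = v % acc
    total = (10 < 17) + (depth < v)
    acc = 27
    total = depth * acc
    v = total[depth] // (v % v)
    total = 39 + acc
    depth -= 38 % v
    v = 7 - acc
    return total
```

Transformed code:
def compute(acc, total):
    if total != depth:
        depth += v[depth]
        total = total + 15
    total = v % 27
    total = (10 < 17) + (depth < v)
    total = depth * 27
    v = total[depth] // (v % v)
    total = 39 + 27
    depth -= 38 % v
    v = 7 - 27
    return total

total = depth * 27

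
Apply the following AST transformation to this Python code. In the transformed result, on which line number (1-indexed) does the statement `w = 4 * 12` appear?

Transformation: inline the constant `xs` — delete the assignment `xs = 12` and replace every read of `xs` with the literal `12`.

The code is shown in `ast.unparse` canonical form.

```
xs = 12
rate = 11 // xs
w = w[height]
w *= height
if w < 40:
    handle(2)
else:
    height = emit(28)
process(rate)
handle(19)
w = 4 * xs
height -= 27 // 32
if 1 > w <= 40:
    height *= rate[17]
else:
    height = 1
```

Transformed code:
rate = 11 // 12
w = w[height]
w *= height
if w < 40:
    handle(2)
else:
    height = emit(28)
process(rate)
handle(19)
w = 4 * 12
height -= 27 // 32
if 1 > w <= 40:
    height *= rate[17]
else:
    height = 1

10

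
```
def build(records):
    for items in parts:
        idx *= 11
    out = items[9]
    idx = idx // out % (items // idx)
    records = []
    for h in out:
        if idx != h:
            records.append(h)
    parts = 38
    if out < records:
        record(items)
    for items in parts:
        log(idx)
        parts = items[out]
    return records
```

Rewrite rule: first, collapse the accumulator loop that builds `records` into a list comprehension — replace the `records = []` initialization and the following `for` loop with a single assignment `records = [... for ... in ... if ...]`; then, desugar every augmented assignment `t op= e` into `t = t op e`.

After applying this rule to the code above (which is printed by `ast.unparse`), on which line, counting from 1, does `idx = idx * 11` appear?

3

Transformed code:
def build(records):
    for items in parts:
        idx = idx * 11
    out = items[9]
    idx = idx // out % (items // idx)
    records = [h for h in out if idx != h]
    parts = 38
    if out < records:
        record(items)
    for items in parts:
        log(idx)
        parts = items[out]
    return records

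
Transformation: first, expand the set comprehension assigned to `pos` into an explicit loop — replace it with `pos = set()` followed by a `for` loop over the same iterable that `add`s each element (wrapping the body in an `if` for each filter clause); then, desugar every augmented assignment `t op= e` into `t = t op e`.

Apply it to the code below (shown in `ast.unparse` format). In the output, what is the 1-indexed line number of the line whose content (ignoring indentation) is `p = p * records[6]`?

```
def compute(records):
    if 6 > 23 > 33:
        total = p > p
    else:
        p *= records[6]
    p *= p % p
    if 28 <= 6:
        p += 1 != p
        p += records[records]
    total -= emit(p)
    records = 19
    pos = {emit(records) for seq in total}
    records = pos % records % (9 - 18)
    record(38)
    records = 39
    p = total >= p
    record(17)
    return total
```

Transformed code:
def compute(records):
    if 6 > 23 > 33:
        total = p > p
    else:
        p = p * records[6]
    p = p * (p % p)
    if 28 <= 6:
        p = p + (1 != p)
        p = p + records[records]
    total = total - emit(p)
    records = 19
    pos = set()
    for seq in total:
        pos.add(emit(records))
    records = pos % records % (9 - 18)
    record(38)
    records = 39
    p = total >= p
    record(17)
    return total

5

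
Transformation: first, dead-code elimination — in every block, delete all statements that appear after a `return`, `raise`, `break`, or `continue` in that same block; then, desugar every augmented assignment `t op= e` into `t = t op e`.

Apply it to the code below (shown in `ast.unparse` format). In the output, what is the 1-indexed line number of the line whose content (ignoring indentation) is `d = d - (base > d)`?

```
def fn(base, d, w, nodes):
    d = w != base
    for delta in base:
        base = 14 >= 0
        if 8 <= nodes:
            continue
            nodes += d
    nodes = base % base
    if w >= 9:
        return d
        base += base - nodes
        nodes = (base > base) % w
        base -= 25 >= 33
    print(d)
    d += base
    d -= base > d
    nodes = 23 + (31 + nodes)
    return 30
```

12

Transformed code:
def fn(base, d, w, nodes):
    d = w != base
    for delta in base:
        base = 14 >= 0
        if 8 <= nodes:
            continue
    nodes = base % base
    if w >= 9:
        return d
    print(d)
    d = d + base
    d = d - (base > d)
    nodes = 23 + (31 + nodes)
    return 30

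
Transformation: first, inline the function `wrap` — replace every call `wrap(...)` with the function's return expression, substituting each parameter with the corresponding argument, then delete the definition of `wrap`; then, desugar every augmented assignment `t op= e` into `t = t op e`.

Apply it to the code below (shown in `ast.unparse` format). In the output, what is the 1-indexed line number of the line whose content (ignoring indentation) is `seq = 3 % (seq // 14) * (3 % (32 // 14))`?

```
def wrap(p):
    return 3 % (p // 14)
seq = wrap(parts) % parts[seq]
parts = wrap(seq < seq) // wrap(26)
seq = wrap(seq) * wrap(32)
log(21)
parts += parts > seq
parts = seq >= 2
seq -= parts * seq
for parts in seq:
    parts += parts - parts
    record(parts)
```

Transformed code:
seq = 3 % (parts // 14) % parts[seq]
parts = 3 % ((seq < seq) // 14) // (3 % (26 // 14))
seq = 3 % (seq // 14) * (3 % (32 // 14))
log(21)
parts = parts + (parts > seq)
parts = seq >= 2
seq = seq - parts * seq
for parts in seq:
    parts = parts + (parts - parts)
    record(parts)

3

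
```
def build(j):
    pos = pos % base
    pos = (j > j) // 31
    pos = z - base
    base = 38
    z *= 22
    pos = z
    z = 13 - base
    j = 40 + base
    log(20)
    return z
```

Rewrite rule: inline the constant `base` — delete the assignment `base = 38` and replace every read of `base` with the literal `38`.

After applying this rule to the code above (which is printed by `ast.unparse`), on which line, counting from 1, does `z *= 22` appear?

5

Transformed code:
def build(j):
    pos = pos % 38
    pos = (j > j) // 31
    pos = z - 38
    z *= 22
    pos = z
    z = 13 - 38
    j = 40 + 38
    log(20)
    return z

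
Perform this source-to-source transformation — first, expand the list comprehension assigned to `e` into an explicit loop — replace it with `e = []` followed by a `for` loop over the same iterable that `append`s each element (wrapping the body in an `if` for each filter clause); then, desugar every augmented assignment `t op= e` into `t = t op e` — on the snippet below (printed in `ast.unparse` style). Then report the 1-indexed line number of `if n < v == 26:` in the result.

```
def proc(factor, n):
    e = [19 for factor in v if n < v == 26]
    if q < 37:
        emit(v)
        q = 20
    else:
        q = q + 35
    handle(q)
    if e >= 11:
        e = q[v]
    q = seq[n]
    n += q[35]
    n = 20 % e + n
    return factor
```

4

Transformed code:
def proc(factor, n):
    e = []
    for factor in v:
        if n < v == 26:
            e.append(19)
    if q < 37:
        emit(v)
        q = 20
    else:
        q = q + 35
    handle(q)
    if e >= 11:
        e = q[v]
    q = seq[n]
    n = n + q[35]
    n = 20 % e + n
    return factor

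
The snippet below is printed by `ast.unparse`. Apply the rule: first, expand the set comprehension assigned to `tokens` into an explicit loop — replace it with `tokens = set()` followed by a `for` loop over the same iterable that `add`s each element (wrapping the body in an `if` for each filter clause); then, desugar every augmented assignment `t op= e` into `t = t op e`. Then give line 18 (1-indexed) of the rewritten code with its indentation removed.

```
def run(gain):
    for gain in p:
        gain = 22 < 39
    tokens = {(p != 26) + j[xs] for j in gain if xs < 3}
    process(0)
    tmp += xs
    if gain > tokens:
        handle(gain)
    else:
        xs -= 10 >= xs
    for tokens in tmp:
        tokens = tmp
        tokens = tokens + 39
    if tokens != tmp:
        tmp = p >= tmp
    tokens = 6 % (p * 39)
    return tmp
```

Transformed code:
def run(gain):
    for gain in p:
        gain = 22 < 39
    tokens = set()
    for j in gain:
        if xs < 3:
            tokens.add((p != 26) + j[xs])
    process(0)
    tmp = tmp + xs
    if gain > tokens:
        handle(gain)
    else:
        xs = xs - (10 >= xs)
    for tokens in tmp:
        tokens = tmp
        tokens = tokens + 39
    if tokens != tmp:
        tmp = p >= tmp
    tokens = 6 % (p * 39)
    return tmp

tmp = p >= tmp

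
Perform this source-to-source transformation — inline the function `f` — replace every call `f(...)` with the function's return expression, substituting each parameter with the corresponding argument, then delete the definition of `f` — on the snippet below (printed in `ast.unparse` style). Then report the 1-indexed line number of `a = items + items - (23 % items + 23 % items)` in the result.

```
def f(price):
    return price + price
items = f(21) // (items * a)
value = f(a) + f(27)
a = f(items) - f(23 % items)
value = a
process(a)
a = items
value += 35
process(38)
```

3

Transformed code:
items = (21 + 21) // (items * a)
value = a + a + (27 + 27)
a = items + items - (23 % items + 23 % items)
value = a
process(a)
a = items
value += 35
process(38)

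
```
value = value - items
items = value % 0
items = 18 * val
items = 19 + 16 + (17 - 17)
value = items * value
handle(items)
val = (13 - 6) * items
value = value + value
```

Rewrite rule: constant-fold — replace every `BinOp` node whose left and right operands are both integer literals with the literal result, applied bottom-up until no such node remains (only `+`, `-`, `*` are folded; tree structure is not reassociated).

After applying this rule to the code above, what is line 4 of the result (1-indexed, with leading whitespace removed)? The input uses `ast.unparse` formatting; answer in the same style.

Transformed code:
value = value - items
items = value % 0
items = 18 * val
items = 35
value = items * value
handle(items)
val = 7 * items
value = value + value

items = 35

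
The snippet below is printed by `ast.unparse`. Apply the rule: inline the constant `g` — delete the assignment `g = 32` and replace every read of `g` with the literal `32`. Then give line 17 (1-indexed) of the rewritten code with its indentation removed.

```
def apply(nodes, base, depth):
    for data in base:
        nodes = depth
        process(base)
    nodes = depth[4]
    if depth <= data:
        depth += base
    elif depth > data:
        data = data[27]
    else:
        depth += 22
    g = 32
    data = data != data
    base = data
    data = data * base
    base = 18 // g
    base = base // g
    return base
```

return base

Transformed code:
def apply(nodes, base, depth):
    for data in base:
        nodes = depth
        process(base)
    nodes = depth[4]
    if depth <= data:
        depth += base
    elif depth > data:
        data = data[27]
    else:
        depth += 22
    data = data != data
    base = data
    data = data * base
    base = 18 // 32
    base = base // 32
    return base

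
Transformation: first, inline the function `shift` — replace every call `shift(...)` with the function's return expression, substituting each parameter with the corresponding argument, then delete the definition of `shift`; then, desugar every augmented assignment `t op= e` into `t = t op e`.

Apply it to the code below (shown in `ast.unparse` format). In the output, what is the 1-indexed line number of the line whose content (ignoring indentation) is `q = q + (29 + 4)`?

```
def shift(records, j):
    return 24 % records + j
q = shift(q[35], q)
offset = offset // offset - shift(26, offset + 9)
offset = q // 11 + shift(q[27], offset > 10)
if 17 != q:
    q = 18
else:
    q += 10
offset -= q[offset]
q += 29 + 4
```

9

Transformed code:
q = 24 % q[35] + q
offset = offset // offset - (24 % 26 + (offset + 9))
offset = q // 11 + (24 % q[27] + (offset > 10))
if 17 != q:
    q = 18
else:
    q = q + 10
offset = offset - q[offset]
q = q + (29 + 4)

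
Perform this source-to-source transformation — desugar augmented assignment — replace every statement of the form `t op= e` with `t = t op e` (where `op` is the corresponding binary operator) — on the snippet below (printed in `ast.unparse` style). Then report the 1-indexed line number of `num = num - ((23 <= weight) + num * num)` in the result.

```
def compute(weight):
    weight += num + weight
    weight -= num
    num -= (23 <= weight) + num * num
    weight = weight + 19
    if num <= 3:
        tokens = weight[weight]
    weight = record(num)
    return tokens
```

Transformed code:
def compute(weight):
    weight = weight + (num + weight)
    weight = weight - num
    num = num - ((23 <= weight) + num * num)
    weight = weight + 19
    if num <= 3:
        tokens = weight[weight]
    weight = record(num)
    return tokens

4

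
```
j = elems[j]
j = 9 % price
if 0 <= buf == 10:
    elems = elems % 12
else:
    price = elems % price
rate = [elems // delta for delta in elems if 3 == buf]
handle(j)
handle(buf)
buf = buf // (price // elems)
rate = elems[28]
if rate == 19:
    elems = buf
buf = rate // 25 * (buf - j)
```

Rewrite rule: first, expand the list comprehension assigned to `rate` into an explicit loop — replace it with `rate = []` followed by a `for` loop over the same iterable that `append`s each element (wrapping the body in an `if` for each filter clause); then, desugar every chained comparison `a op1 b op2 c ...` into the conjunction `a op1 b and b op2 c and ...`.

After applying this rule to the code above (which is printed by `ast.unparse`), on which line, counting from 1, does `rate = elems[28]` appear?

14

Transformed code:
j = elems[j]
j = 9 % price
if 0 <= buf and buf == 10:
    elems = elems % 12
else:
    price = elems % price
rate = []
for delta in elems:
    if 3 == buf:
        rate.append(elems // delta)
handle(j)
handle(buf)
buf = buf // (price // elems)
rate = elems[28]
if rate == 19:
    elems = buf
buf = rate // 25 * (buf - j)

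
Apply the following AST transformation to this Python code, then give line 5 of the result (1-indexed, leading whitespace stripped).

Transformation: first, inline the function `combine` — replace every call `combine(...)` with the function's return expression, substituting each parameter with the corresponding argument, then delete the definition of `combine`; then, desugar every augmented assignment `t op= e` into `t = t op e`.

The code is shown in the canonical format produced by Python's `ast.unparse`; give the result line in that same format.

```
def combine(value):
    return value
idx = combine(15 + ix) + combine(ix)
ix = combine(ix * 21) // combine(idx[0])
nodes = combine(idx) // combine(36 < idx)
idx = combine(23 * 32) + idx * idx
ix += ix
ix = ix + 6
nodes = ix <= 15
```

ix = ix + ix

Transformed code:
idx = 15 + ix + ix
ix = ix * 21 // idx[0]
nodes = idx // (36 < idx)
idx = 23 * 32 + idx * idx
ix = ix + ix
ix = ix + 6
nodes = ix <= 15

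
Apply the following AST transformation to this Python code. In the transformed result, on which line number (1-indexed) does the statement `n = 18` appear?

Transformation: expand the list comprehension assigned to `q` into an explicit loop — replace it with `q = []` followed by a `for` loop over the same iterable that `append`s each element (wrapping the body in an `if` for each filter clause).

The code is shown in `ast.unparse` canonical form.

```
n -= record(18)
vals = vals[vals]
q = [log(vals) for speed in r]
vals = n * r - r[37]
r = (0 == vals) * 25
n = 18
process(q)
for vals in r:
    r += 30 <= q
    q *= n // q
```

Transformed code:
n -= record(18)
vals = vals[vals]
q = []
for speed in r:
    q.append(log(vals))
vals = n * r - r[37]
r = (0 == vals) * 25
n = 18
process(q)
for vals in r:
    r += 30 <= q
    q *= n // q

8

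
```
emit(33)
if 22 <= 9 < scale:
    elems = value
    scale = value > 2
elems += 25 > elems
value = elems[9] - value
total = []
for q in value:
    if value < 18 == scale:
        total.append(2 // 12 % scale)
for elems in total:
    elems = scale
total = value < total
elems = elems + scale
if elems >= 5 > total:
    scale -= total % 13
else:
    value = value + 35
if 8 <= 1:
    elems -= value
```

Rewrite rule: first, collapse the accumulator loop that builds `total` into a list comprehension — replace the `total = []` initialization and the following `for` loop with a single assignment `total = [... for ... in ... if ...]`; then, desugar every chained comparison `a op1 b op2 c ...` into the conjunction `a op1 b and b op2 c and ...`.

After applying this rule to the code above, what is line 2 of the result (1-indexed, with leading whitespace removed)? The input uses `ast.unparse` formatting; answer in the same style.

if 22 <= 9 and 9 < scale:

Transformed code:
emit(33)
if 22 <= 9 and 9 < scale:
    elems = value
    scale = value > 2
elems += 25 > elems
value = elems[9] - value
total = [2 // 12 % scale for q in value if value < 18 and 18 == scale]
for elems in total:
    elems = scale
total = value < total
elems = elems + scale
if elems >= 5 and 5 > total:
    scale -= total % 13
else:
    value = value + 35
if 8 <= 1:
    elems -= value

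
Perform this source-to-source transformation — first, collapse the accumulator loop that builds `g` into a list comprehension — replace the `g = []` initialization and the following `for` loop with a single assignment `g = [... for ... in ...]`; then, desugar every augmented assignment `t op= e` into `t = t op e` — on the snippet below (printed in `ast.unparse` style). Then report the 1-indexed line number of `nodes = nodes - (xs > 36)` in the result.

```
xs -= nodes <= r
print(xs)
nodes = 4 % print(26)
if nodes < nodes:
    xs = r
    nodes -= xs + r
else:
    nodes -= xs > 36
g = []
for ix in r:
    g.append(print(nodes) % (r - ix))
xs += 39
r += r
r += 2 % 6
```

8

Transformed code:
xs = xs - (nodes <= r)
print(xs)
nodes = 4 % print(26)
if nodes < nodes:
    xs = r
    nodes = nodes - (xs + r)
else:
    nodes = nodes - (xs > 36)
g = [print(nodes) % (r - ix) for ix in r]
xs = xs + 39
r = r + r
r = r + 2 % 6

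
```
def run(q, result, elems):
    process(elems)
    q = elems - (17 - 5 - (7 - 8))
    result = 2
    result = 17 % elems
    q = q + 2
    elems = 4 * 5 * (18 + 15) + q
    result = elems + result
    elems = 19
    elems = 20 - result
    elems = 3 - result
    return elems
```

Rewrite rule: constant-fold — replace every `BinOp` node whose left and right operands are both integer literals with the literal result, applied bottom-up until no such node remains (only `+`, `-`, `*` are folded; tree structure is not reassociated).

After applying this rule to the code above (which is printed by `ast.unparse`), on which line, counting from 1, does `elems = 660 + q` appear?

Transformed code:
def run(q, result, elems):
    process(elems)
    q = elems - 13
    result = 2
    result = 17 % elems
    q = q + 2
    elems = 660 + q
    result = elems + result
    elems = 19
    elems = 20 - result
    elems = 3 - result
    return elems

7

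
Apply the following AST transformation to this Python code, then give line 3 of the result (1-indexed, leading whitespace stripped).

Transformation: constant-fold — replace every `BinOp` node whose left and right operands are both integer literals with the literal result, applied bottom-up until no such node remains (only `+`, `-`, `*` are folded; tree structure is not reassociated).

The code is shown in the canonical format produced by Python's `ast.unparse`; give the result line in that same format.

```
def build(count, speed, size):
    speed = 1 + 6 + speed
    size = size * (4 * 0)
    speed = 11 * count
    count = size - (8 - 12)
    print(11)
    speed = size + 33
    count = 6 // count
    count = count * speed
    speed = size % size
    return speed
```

size = size * 0

Transformed code:
def build(count, speed, size):
    speed = 7 + speed
    size = size * 0
    speed = 11 * count
    count = size - -4
    print(11)
    speed = size + 33
    count = 6 // count
    count = count * speed
    speed = size % size
    return speed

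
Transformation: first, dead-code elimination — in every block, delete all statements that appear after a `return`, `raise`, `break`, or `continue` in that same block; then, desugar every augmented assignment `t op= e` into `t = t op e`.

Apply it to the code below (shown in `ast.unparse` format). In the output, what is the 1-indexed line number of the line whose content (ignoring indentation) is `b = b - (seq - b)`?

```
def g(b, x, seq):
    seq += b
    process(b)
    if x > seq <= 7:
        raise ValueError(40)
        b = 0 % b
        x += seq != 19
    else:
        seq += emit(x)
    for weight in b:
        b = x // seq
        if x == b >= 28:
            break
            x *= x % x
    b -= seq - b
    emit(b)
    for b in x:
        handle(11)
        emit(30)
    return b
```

12

Transformed code:
def g(b, x, seq):
    seq = seq + b
    process(b)
    if x > seq <= 7:
        raise ValueError(40)
    else:
        seq = seq + emit(x)
    for weight in b:
        b = x // seq
        if x == b >= 28:
            break
    b = b - (seq - b)
    emit(b)
    for b in x:
        handle(11)
        emit(30)
    return b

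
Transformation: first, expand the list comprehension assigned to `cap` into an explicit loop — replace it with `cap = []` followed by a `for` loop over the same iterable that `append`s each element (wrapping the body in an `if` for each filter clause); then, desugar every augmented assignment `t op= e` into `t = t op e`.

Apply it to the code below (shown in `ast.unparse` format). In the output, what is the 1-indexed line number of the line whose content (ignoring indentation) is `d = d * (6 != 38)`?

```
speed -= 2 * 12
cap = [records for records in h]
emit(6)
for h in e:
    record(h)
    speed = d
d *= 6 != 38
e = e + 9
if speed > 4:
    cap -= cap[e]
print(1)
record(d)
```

9

Transformed code:
speed = speed - 2 * 12
cap = []
for records in h:
    cap.append(records)
emit(6)
for h in e:
    record(h)
    speed = d
d = d * (6 != 38)
e = e + 9
if speed > 4:
    cap = cap - cap[e]
print(1)
record(d)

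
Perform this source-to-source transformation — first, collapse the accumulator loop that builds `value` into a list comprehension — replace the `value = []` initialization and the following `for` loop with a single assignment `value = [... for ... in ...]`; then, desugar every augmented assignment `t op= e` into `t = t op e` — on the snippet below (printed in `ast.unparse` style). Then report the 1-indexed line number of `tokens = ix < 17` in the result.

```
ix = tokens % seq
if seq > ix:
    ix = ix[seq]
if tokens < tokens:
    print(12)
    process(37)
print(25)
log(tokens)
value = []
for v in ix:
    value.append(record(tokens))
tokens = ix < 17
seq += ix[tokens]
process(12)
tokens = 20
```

10

Transformed code:
ix = tokens % seq
if seq > ix:
    ix = ix[seq]
if tokens < tokens:
    print(12)
    process(37)
print(25)
log(tokens)
value = [record(tokens) for v in ix]
tokens = ix < 17
seq = seq + ix[tokens]
process(12)
tokens = 20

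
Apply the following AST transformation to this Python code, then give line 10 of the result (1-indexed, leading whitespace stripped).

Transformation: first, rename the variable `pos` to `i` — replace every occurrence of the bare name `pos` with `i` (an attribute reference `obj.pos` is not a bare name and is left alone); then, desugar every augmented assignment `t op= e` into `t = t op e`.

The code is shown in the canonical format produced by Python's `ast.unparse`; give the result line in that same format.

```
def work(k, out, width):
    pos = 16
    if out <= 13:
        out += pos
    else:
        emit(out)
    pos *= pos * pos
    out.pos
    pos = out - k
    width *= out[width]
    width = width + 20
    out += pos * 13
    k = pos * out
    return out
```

Transformed code:
def work(k, out, width):
    i = 16
    if out <= 13:
        out = out + i
    else:
        emit(out)
    i = i * (i * i)
    out.pos
    i = out - k
    width = width * out[width]
    width = width + 20
    out = out + i * 13
    k = i * out
    return out

width = width * out[width]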